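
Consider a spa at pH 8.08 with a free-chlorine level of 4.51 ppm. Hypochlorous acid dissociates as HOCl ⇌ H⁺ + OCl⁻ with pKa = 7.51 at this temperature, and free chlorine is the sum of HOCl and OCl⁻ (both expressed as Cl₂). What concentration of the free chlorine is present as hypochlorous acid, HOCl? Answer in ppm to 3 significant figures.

0.956 ppm

[OCl⁻]/[HOCl] = 10^(pH − pKa) = 10^(8.08 − 7.51) = 10^0.57 = 3.715.
Fraction as HOCl = 1 / (1 + 3.715) = 0.2121.
HOCl = 0.2121 × 4.51 ppm = 0.9565 ppm.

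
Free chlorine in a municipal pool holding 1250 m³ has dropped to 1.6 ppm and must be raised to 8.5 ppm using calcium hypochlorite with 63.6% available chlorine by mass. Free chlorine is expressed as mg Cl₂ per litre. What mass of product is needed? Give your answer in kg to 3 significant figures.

Volume: 1250 m³ = 1,250,000 L.
Chlorine deficit: 8.5 − 1.6 = 6.9 ppm = 6.9 mg/L as Cl₂.
Cl₂ equivalent needed: 6.9 mg/L × 1,250,000 L = 8,625,000 mg = 8625 g.
Product at 63.6% available chlorine: 8625 / 0.636 = 13,560 g.

13.6 kg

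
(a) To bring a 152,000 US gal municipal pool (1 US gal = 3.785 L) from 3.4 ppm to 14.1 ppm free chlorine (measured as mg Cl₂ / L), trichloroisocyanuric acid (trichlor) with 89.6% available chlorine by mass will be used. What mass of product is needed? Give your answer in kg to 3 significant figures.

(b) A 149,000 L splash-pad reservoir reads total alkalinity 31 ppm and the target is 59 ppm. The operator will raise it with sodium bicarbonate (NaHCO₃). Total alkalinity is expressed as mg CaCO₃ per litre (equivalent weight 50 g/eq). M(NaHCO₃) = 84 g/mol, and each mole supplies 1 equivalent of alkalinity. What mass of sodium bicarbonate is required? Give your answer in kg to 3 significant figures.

(a) 6.87 kg; (b) 7.01 kg

(a) Volume: 152,000 US gal × 3.785 L/gal = 575,320 L.
(a) Chlorine deficit: 14.1 − 3.4 = 10.7 ppm = 10.7 mg/L as Cl₂.
(a) Cl₂ equivalent needed: 10.7 mg/L × 575,320 L = 6,156,000 mg = 6156 g.
(a) Product at 89.6% available chlorine: 6156 / 0.896 = 6870 g.

(b) Alkalinity to add: (59 − 31) = 28 mg/L as CaCO₃ × 149,000 L = 4172 g as CaCO₃.
(b) Equivalents: 4172 g ÷ 50 g/eq = 83.44 eq.
(b) NaHCO₃ supplies 1 eq per mole → 83.44 mol.
(b) Mass: 83.44 mol × 84 g/mol = 7009 g.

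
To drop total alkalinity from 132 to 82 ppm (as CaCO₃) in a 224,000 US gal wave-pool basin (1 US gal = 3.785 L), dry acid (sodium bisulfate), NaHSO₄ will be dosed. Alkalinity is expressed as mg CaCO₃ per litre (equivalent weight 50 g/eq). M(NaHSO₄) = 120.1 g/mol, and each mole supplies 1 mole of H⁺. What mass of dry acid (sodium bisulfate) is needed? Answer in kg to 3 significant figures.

Volume: 224,000 US gal × 3.785 L/gal = 847,840 L.
Alkalinity to neutralize: (132 − 82) = 50 mg/L as CaCO₃ × 847,840 L = 42,390 g as CaCO₃.
Equivalents of H⁺ required: 42,390 ÷ 50 g/eq = 847.8 eq = 847.8 mol NaHSO₄.
Mass of NaHSO₄: 847.8 × 120.1 = 101,800 g.

102 kg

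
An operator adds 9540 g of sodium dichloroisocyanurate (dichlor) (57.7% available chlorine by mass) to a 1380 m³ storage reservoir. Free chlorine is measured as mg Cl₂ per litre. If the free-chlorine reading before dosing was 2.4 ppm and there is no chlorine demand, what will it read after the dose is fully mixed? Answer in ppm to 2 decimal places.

Volume: 1380 m³ = 1,380,000 L.
Available chlorine delivered: 9540 g × 0.577 = 5505 g as Cl₂.
Concentration rise: 5505 g / 1,380,000 L = 3.989 mg/L = 3.99 ppm.
Final FC: 2.4 + 3.99 = 6.39 ppm.

6.39 ppm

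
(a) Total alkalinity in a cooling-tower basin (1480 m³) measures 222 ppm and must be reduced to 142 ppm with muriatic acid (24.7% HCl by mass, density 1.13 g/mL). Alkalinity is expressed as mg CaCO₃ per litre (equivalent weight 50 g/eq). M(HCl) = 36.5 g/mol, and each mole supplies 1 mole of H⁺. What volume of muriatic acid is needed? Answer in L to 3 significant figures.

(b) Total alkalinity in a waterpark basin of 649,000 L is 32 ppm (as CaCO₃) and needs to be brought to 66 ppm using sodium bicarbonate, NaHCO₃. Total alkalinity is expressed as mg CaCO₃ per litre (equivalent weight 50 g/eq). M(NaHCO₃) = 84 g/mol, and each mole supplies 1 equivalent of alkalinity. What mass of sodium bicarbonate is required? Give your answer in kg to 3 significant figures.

(a) 310 L; (b) 37.1 kg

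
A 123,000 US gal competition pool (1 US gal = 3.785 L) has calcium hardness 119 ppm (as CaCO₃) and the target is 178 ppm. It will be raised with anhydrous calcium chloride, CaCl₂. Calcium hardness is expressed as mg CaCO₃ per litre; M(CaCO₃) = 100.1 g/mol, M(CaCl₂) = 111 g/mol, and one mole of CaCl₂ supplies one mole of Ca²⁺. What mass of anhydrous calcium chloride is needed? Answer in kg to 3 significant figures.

30.5 kg

Volume: 123,000 US gal × 3.785 L/gal = 465,555 L.
Hardness to add: (178 − 119) = 59 mg/L as CaCO₃ × 465,555 L = 27,470 g as CaCO₃.
Moles of Ca²⁺ (1 mol Ca²⁺ ≡ 1 mol CaCO₃): 27,470 / 100.1 g/mol = 274.4 mol.
Mass of CaCl₂: 274.4 × 111 = 30,460 g.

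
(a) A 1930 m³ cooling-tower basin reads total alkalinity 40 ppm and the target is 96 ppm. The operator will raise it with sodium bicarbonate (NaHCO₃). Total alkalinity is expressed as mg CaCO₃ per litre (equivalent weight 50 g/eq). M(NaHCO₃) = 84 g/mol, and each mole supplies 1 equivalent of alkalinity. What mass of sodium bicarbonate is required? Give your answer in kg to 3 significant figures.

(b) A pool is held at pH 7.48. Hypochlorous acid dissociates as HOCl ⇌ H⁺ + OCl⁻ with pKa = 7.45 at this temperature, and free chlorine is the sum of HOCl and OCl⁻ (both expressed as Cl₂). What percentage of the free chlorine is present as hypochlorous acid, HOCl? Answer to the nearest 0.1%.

(a) Volume: 1930 m³ = 1,930,000 L.
(a) Alkalinity to add: (96 − 40) = 56 mg/L as CaCO₃ × 1,930,000 L = 108,100 g as CaCO₃.
(a) Equivalents: 108,100 g ÷ 50 g/eq = 2162 eq.
(a) NaHCO₃ supplies 1 eq per mole → 2162 mol.
(a) Mass: 2162 mol × 84 g/mol = 181,600 g.

(b) [OCl⁻]/[HOCl] = 10^(pH − pKa) = 10^(7.48 − 7.45) = 10^0.03 = 1.072.
(b) Fraction as HOCl = 1 / (1 + 1.072) = 0.4827.

(a) 182 kg; (b) 48.3%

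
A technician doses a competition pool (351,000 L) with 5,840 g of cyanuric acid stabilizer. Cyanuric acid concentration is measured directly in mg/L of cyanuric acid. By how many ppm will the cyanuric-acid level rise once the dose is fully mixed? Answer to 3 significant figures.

16.6 ppm

Rise: 5,840 g / 351,000 L × 1000 = 16.64 mg/L.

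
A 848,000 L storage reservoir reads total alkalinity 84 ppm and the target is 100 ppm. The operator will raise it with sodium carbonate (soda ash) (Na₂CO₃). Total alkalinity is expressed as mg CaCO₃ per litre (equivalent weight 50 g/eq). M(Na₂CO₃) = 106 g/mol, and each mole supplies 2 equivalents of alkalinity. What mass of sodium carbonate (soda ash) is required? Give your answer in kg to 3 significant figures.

Alkalinity to add: (100 − 84) = 16 mg/L as CaCO₃ × 848,000 L = 13,570 g as CaCO₃.
Equivalents: 13,570 g ÷ 50 g/eq = 271.4 eq.
Each mole of Na₂CO₃ supplies 2 eq, so 271.4 / 2 = 135.7 mol.
Mass: 135.7 mol × 106 g/mol = 14,380 g.

14.4 kg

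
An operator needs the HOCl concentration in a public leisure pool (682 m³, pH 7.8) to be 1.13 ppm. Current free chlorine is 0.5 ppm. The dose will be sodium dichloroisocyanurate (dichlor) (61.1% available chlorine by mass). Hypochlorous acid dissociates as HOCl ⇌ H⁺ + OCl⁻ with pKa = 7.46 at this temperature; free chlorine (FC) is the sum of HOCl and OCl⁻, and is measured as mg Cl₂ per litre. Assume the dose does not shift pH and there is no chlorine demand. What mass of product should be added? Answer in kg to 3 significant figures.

Volume: 682 m³ = 682,000 L.
[OCl⁻]/[HOCl] = 10^(pH − pKa) = 10^(7.8 − 7.46) = 2.188; fraction as HOCl = 1/(1 + 2.188) = 0.3137.
Free chlorine required for 1.13 ppm HOCl: 1.13 / 0.3137 = 3.602 ppm.
FC to add: 3.602 − 0.5 = 3.102 mg/L as Cl₂.
Cl₂ equivalent: 3.102 mg/L × 682,000 L = 2116 g.
Product at 61.1% available Cl: 2116 / 0.611 = 3463 g.

3.46 kg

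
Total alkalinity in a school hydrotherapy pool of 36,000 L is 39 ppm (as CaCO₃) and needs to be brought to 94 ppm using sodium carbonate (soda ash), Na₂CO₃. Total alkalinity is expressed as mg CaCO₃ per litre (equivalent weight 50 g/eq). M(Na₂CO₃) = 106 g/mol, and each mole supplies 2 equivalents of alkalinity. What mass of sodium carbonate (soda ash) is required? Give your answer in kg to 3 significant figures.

Alkalinity to add: (94 − 39) = 55 mg/L as CaCO₃ × 36,000 L = 1980 g as CaCO₃.
Equivalents: 1980 g ÷ 50 g/eq = 39.6 eq.
Each mole of Na₂CO₃ supplies 2 eq, so 39.6 / 2 = 19.8 mol.
Mass: 19.8 mol × 106 g/mol = 2099 g.

2.10 kg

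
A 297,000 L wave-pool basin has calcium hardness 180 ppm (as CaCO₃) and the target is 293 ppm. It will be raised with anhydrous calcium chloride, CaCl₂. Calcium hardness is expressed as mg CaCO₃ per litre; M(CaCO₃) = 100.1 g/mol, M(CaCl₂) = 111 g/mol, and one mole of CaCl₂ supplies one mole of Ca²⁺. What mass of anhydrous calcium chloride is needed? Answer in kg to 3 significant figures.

37.2 kg

Hardness to add: (293 − 180) = 113 mg/L as CaCO₃ × 297,000 L = 33,560 g as CaCO₃.
Moles of Ca²⁺ (1 mol Ca²⁺ ≡ 1 mol CaCO₃): 33,560 / 100.1 g/mol = 335.3 mol.
Mass of CaCl₂: 335.3 × 111 = 37,220 g.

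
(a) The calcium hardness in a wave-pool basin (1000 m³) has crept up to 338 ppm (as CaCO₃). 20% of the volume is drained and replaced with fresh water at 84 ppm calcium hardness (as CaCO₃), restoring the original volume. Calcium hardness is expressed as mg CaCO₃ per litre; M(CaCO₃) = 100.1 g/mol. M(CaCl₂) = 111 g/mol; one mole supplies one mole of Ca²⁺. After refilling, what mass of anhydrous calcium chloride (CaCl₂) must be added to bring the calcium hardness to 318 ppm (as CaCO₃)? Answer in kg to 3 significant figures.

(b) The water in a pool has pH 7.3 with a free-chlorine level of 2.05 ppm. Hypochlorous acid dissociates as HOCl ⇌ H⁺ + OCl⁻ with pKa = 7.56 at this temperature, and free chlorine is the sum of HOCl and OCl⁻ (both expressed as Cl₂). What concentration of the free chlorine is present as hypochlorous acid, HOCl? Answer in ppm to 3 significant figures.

(a) 34.2 kg; (b) 1.32 ppm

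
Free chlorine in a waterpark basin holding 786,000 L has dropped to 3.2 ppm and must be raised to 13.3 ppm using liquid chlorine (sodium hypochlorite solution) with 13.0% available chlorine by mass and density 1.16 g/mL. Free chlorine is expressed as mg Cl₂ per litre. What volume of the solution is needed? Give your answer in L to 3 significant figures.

52.6 L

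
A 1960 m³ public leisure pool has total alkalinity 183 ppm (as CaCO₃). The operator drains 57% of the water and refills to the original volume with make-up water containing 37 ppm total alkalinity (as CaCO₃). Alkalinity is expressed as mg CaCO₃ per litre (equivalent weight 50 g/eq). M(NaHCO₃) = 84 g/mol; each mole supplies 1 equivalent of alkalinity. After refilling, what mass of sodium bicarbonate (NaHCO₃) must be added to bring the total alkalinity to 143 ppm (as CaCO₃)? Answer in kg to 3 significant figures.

142 kg

Volume: 1960 m³ = 1,960,000 L.
After draining 57% and refilling: 183 × 0.43 + 37 × 0.57 = 99.78 ppm.
Deficit to target: 143 − 99.78 = 43.22 mg/L.
As CaCO₃: 43.22 mg/L × 1,960,000 L = 84,710 g; ÷ 50 g/eq ÷ 1 = 1694 mol NaHCO₃.
Mass: 1694 × 84 = 142,300 g.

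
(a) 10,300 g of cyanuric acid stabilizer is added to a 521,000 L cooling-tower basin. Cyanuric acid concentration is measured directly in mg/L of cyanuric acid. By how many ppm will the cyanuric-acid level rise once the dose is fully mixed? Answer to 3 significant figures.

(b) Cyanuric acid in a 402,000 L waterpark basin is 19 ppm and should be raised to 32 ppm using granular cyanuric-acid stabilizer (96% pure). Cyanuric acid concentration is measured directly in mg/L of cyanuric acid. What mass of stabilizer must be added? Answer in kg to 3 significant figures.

(a) Rise: 10,300 g / 521,000 L × 1000 = 19.77 mg/L.

(b) CYA to add: (32 − 19) = 13 mg/L × 402,000 L = 5226 g cyanuric acid.
(b) At 96% purity: 5226 / 0.96 = 5444 g product.

(a) 19.8 ppm; (b) 5.44 kg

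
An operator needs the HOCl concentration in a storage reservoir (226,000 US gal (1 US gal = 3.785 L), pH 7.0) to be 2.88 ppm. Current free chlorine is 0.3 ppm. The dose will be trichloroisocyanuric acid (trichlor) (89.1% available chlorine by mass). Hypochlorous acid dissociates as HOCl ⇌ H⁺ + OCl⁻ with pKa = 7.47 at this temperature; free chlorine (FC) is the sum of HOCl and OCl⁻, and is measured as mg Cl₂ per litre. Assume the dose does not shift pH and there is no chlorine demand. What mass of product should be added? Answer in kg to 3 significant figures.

Volume: 226,000 US gal × 3.785 L/gal = 855,410 L.
[OCl⁻]/[HOCl] = 10^(pH − pKa) = 10^(7.0 − 7.47) = 0.3388; fraction as HOCl = 1/(1 + 0.3388) = 0.7469.
Free chlorine required for 2.88 ppm HOCl: 2.88 / 0.7469 = 3.856 ppm.
FC to add: 3.856 − 0.3 = 3.556 mg/L as Cl₂.
Cl₂ equivalent: 3.556 mg/L × 855,410 L = 3042 g.
Product at 89.1% available Cl: 3042 / 0.891 = 3414 g.

3.41 kg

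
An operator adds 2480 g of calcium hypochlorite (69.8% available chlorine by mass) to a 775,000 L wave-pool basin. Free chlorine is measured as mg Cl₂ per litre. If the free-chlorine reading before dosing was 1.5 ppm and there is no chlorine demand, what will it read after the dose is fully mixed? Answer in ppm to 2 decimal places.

3.73 ppm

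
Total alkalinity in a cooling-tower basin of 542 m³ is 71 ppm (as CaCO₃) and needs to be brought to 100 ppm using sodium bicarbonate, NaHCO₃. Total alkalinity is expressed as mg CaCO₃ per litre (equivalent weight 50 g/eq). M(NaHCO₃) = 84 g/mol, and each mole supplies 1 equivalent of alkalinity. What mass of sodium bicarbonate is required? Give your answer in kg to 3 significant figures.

26.4 kg

Volume: 542 m³ = 542,000 L.
Alkalinity to add: (100 − 71) = 29 mg/L as CaCO₃ × 542,000 L = 15,720 g as CaCO₃.
Equivalents: 15,720 g ÷ 50 g/eq = 314.4 eq.
NaHCO₃ supplies 1 eq per mole → 314.4 mol.
Mass: 314.4 mol × 84 g/mol = 26,410 g.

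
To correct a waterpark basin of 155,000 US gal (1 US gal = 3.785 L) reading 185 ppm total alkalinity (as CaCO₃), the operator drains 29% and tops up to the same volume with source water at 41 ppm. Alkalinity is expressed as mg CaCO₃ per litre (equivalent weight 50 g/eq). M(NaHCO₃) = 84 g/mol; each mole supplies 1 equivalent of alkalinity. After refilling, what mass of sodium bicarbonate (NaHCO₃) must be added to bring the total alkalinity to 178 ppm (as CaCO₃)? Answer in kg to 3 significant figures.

34.3 kg

Volume: 155,000 US gal × 3.785 L/gal = 586,675 L.
After draining 29% and refilling: 185 × 0.71 + 41 × 0.29 = 143.24 ppm.
Deficit to target: 178 − 143.24 = 34.76 mg/L.
As CaCO₃: 34.76 mg/L × 586,675 L = 20,390 g; ÷ 50 g/eq ÷ 1 = 407.9 mol NaHCO₃.
Mass: 407.9 × 84 = 34,260 g.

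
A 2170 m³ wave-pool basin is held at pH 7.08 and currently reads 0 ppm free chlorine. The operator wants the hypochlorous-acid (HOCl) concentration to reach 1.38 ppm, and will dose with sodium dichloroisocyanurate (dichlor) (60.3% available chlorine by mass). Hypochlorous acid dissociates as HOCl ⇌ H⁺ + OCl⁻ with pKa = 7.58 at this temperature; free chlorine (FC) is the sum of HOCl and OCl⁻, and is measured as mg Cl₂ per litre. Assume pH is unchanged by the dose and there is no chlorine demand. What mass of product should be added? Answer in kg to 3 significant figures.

Volume: 2170 m³ = 2,170,000 L.
[OCl⁻]/[HOCl] = 10^(pH − pKa) = 10^(7.08 − 7.58) = 0.3162; fraction as HOCl = 1/(1 + 0.3162) = 0.7597.
Free chlorine required for 1.38 ppm HOCl: 1.38 / 0.7597 = 1.816 ppm.
FC to add: 1.816 − 0 = 1.816 mg/L as Cl₂.
Cl₂ equivalent: 1.816 mg/L × 2,170,000 L = 3942 g.
Product at 60.3% available Cl: 3942 / 0.603 = 6537 g.

6.54 kg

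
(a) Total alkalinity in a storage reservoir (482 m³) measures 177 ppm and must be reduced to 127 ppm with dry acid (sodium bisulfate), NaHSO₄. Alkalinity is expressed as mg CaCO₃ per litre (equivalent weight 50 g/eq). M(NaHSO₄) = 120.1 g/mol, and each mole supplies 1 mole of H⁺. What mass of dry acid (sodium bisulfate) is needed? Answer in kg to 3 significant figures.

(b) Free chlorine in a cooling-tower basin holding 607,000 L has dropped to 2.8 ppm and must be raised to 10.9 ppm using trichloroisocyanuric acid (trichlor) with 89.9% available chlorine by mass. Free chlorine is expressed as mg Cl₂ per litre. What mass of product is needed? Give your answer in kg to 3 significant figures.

(a) 57.9 kg; (b) 5.47 kg

(a) Volume: 482 m³ = 482,000 L.
(a) Alkalinity to neutralize: (177 − 127) = 50 mg/L as CaCO₃ × 482,000 L = 24,100 g as CaCO₃.
(a) Equivalents of H⁺ required: 24,100 ÷ 50 g/eq = 482 eq = 482 mol NaHSO₄.
(a) Mass of NaHSO₄: 482 × 120.1 = 57,890 g.

(b) Chlorine deficit: 10.9 − 2.8 = 8.1 ppm = 8.1 mg/L as Cl₂.
(b) Cl₂ equivalent needed: 8.1 mg/L × 607,000 L = 4,917,000 mg = 4917 g.
(b) Product at 89.9% available chlorine: 4917 / 0.899 = 5469 g.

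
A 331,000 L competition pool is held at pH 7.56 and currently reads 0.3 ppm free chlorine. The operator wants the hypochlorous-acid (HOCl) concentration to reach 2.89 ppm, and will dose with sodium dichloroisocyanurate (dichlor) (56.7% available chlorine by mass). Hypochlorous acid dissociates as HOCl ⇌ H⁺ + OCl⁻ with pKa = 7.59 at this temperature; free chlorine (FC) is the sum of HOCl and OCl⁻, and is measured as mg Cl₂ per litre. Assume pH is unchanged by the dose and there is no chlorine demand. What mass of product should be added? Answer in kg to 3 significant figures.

3.09 kg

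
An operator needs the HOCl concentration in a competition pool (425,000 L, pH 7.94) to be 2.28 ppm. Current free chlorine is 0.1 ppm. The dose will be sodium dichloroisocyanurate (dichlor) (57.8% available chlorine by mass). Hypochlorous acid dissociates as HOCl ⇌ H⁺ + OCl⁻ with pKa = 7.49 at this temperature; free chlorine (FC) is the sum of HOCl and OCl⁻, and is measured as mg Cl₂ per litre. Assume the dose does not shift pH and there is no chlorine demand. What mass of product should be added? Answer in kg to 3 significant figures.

6.33 kg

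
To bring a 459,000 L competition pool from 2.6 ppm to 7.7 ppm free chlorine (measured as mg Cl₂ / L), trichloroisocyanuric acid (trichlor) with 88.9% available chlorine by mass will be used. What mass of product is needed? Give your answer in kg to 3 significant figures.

2.63 kg

Chlorine deficit: 7.7 − 2.6 = 5.1 ppm = 5.1 mg/L as Cl₂.
Cl₂ equivalent needed: 5.1 mg/L × 459,000 L = 2,341,000 mg = 2341 g.
Product at 88.9% available chlorine: 2341 / 0.889 = 2633 g.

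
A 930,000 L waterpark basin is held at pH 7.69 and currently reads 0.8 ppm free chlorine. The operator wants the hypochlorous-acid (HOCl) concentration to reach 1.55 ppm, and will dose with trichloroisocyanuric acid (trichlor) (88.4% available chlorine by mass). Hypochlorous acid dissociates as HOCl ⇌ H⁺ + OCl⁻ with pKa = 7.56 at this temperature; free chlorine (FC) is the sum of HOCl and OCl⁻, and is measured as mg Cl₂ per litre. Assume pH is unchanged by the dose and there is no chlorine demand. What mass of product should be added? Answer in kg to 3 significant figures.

[OCl⁻]/[HOCl] = 10^(pH − pKa) = 10^(7.69 − 7.56) = 1.349; fraction as HOCl = 1/(1 + 1.349) = 0.4257.
Free chlorine required for 1.55 ppm HOCl: 1.55 / 0.4257 = 3.641 ppm.
FC to add: 3.641 − 0.8 = 2.841 mg/L as Cl₂.
Cl₂ equivalent: 2.841 mg/L × 930,000 L = 2642 g.
Product at 88.4% available Cl: 2642 / 0.884 = 2989 g.

2.99 kg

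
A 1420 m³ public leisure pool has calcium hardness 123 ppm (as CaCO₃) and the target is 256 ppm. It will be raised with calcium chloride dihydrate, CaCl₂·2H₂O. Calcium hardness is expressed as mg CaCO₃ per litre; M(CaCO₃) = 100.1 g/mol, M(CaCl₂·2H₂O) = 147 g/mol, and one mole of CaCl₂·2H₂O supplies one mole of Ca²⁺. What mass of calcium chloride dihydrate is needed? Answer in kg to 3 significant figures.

Volume: 1420 m³ = 1,420,000 L.
Hardness to add: (256 − 123) = 133 mg/L as CaCO₃ × 1,420,000 L = 188,900 g as CaCO₃.
Moles of Ca²⁺ (1 mol Ca²⁺ ≡ 1 mol CaCO₃): 188,900 / 100.1 g/mol = 1887 mol.
Mass of CaCl₂·2H₂O: 1887 × 147 = 277,300 g.

277 kg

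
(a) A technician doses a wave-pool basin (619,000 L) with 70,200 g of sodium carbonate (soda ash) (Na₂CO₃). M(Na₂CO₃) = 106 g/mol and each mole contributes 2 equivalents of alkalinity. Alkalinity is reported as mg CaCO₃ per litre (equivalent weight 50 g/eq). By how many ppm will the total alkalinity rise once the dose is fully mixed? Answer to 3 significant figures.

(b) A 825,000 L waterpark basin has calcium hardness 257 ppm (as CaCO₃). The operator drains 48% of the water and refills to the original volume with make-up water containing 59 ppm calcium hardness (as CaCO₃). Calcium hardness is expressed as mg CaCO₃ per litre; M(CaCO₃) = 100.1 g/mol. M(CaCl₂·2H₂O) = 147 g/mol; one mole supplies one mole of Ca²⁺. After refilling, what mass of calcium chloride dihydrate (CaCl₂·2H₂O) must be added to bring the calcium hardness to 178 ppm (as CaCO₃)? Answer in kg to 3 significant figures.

(a) 107 ppm; (b) 19.4 kg

(a) Moles of Na₂CO₃: 70,200 g ÷ 106 g/mol = 662.3 mol → 1325 eq of alkalinity.
(a) As CaCO₃: 1325 eq × 50 g/eq = 66,230 g.
(a) Rise: 66,230 g / 619,000 L × 1000 = 107 mg/L.

(b) After draining 48% and refilling: 257 × 0.52 + 59 × 0.48 = 161.96 ppm.
(b) Deficit to target: 178 − 161.96 = 16.04 mg/L.
(b) As CaCO₃: 16.04 mg/L × 825,000 L = 13,230 g; ÷ 100.1 = 132.2 mol Ca²⁺.
(b) Mass: 132.2 × 147 = 19,430 g.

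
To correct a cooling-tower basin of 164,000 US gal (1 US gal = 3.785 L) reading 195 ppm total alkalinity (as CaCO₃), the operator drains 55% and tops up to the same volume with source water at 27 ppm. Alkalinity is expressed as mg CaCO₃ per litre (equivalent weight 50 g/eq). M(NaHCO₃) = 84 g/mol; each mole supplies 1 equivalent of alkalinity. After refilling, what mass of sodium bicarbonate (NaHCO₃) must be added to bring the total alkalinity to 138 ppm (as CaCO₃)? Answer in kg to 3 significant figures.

Volume: 164,000 US gal × 3.785 L/gal = 620,740 L.
After draining 55% and refilling: 195 × 0.45 + 27 × 0.55 = 102.6 ppm.
Deficit to target: 138 − 102.6 = 35.4 mg/L.
As CaCO₃: 35.4 mg/L × 620,740 L = 21,970 g; ÷ 50 g/eq ÷ 1 = 439.5 mol NaHCO₃.
Mass: 439.5 × 84 = 36,920 g.

36.9 kg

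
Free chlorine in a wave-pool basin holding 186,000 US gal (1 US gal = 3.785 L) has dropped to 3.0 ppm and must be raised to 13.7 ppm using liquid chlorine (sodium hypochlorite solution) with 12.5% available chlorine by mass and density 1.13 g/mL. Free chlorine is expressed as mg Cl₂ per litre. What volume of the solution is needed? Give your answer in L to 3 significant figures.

53.3 L

Volume: 186,000 US gal × 3.785 L/gal = 704,010 L.
Chlorine deficit: 13.7 − 3.0 = 10.7 ppm = 10.7 mg/L as Cl₂.
Cl₂ equivalent needed: 10.7 mg/L × 704,010 L = 7,533,000 mg = 7533 g.
Product at 12.5% available chlorine: 7533 / 0.125 = 60,260 g.
Volume at density 1.13 g/mL: 60,260 g ÷ 1.13 g/mL = 53,330 mL.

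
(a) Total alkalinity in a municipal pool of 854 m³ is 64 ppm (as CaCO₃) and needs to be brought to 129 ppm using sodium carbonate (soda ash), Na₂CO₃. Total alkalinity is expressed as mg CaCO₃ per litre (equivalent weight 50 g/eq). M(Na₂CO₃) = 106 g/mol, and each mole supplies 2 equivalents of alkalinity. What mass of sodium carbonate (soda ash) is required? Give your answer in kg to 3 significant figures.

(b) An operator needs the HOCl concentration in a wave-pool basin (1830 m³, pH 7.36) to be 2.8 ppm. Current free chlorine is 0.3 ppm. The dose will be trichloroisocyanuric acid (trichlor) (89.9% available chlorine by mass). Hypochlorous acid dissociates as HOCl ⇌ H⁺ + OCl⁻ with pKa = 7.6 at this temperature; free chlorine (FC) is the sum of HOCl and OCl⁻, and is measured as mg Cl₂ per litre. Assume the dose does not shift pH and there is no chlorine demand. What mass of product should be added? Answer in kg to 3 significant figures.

(a) 58.8 kg; (b) 8.37 kg

(a) Volume: 854 m³ = 854,000 L.
(a) Alkalinity to add: (129 − 64) = 65 mg/L as CaCO₃ × 854,000 L = 55,510 g as CaCO₃.
(a) Equivalents: 55,510 g ÷ 50 g/eq = 1110 eq.
(a) Each mole of Na₂CO₃ supplies 2 eq, so 1110 / 2 = 555.1 mol.
(a) Mass: 555.1 mol × 106 g/mol = 58,840 g.

(b) Volume: 1830 m³ = 1,830,000 L.
(b) [OCl⁻]/[HOCl] = 10^(pH − pKa) = 10^(7.36 − 7.6) = 0.5754; fraction as HOCl = 1/(1 + 0.5754) = 0.6347.
(b) Free chlorine required for 2.8 ppm HOCl: 2.8 / 0.6347 = 4.411 ppm.
(b) FC to add: 4.411 − 0.3 = 4.111 mg/L as Cl₂.
(b) Cl₂ equivalent: 4.111 mg/L × 1,830,000 L = 7524 g.
(b) Product at 89.9% available Cl: 7524 / 0.899 = 8369 g.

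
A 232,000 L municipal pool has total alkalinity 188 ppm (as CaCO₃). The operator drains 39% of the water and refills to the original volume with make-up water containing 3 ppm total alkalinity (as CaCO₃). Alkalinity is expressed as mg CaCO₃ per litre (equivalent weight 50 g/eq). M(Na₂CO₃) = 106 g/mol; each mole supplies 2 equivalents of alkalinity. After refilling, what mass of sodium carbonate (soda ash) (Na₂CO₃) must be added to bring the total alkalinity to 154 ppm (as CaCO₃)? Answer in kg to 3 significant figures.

9.38 kg

After draining 39% and refilling: 188 × 0.61 + 3 × 0.39 = 115.85 ppm.
Deficit to target: 154 − 115.85 = 38.15 mg/L.
As CaCO₃: 38.15 mg/L × 232,000 L = 8851 g; ÷ 50 g/eq ÷ 2 = 88.51 mol Na₂CO₃.
Mass: 88.51 × 106 = 9382 g.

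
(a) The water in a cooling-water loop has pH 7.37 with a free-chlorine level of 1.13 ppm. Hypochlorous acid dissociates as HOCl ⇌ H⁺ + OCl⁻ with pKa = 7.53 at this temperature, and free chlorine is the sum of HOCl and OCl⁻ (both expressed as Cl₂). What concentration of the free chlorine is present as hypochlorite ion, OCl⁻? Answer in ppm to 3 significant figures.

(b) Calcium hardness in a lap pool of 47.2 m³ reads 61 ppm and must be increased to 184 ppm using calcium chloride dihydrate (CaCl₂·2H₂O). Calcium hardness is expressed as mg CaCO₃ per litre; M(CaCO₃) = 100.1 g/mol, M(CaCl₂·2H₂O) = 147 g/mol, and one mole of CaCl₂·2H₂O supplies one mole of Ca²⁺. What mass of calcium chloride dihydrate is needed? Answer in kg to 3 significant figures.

(a) [OCl⁻]/[HOCl] = 10^(pH − pKa) = 10^(7.37 − 7.53) = 10^-0.16 = 0.6918.
(a) Fraction as HOCl = 1 / (1 + 0.6918) = 0.5911.
(a) OCl⁻ = (1 − 0.5911) × 1.13 ppm = 0.4621 ppm.

(b) Volume: 47.2 m³ = 47,200 L.
(b) Hardness to add: (184 − 61) = 123 mg/L as CaCO₃ × 47,200 L = 5806 g as CaCO₃.
(b) Moles of Ca²⁺ (1 mol Ca²⁺ ≡ 1 mol CaCO₃): 5806 / 100.1 g/mol = 58 mol.
(b) Mass of CaCl₂·2H₂O: 58 × 147 = 8526 g.

(a) 0.462 ppm; (b) 8.53 kg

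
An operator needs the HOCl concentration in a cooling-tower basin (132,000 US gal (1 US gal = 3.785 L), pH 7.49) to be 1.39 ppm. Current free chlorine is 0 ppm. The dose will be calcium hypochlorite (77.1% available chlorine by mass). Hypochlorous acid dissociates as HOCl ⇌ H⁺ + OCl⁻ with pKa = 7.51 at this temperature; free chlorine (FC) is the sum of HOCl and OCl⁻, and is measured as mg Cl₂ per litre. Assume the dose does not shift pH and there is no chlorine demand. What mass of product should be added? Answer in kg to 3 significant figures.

Volume: 132,000 US gal × 3.785 L/gal = 499,620 L.
[OCl⁻]/[HOCl] = 10^(pH − pKa) = 10^(7.49 − 7.51) = 0.955; fraction as HOCl = 1/(1 + 0.955) = 0.5115.
Free chlorine required for 1.39 ppm HOCl: 1.39 / 0.5115 = 2.717 ppm.
FC to add: 2.717 − 0 = 2.717 mg/L as Cl₂.
Cl₂ equivalent: 2.717 mg/L × 499,620 L = 1358 g.
Product at 77.1% available Cl: 1358 / 0.771 = 1761 g.

1.76 kg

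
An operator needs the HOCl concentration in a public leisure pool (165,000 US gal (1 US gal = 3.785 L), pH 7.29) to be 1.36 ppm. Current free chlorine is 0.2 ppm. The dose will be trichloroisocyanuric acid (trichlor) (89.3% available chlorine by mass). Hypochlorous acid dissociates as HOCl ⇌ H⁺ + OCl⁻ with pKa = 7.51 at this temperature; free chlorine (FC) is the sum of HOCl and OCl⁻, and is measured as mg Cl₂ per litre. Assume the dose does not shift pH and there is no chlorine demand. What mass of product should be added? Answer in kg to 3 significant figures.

1.38 kg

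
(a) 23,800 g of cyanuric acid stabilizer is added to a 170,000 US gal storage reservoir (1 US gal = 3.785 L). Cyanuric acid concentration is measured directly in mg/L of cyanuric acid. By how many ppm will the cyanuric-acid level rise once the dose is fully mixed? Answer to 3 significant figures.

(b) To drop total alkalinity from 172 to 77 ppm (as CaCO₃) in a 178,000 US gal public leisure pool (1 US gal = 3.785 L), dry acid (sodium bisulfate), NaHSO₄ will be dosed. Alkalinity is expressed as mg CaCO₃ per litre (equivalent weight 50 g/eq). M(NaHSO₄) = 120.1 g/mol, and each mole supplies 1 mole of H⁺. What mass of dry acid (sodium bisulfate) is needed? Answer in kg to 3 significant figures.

(a) 37.0 ppm; (b) 154 kg

(a) Volume: 170,000 US gal × 3.785 L/gal = 643,450 L.
(a) Rise: 23,800 g / 643,450 L × 1000 = 36.99 mg/L.

(b) Volume: 178,000 US gal × 3.785 L/gal = 673,730 L.
(b) Alkalinity to neutralize: (172 − 77) = 95 mg/L as CaCO₃ × 673,730 L = 64,000 g as CaCO₃.
(b) Equivalents of H⁺ required: 64,000 ÷ 50 g/eq = 1280 eq = 1280 mol NaHSO₄.
(b) Mass of NaHSO₄: 1280 × 120.1 = 153,700 g.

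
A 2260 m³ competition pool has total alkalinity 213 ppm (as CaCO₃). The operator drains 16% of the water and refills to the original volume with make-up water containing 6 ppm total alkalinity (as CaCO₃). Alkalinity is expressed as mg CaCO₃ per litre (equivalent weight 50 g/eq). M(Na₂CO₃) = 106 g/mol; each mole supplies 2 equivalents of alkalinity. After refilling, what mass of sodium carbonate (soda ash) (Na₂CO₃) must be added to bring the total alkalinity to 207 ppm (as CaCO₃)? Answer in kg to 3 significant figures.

65.0 kg

Volume: 2260 m³ = 2,260,000 L.
After draining 16% and refilling: 213 × 0.84 + 6 × 0.16 = 179.88 ppm.
Deficit to target: 207 − 179.88 = 27.12 mg/L.
As CaCO₃: 27.12 mg/L × 2,260,000 L = 61,290 g; ÷ 50 g/eq ÷ 2 = 612.9 mol Na₂CO₃.
Mass: 612.9 × 106 = 64,970 g.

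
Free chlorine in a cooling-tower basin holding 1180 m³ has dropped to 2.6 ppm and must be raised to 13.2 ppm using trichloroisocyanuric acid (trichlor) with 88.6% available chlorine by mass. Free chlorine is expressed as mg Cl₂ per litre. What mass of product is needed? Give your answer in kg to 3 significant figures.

Volume: 1180 m³ = 1,180,000 L.
Chlorine deficit: 13.2 − 2.6 = 10.6 ppm = 10.6 mg/L as Cl₂.
Cl₂ equivalent needed: 10.6 mg/L × 1,180,000 L = 12,510,000 mg = 12,510 g.
Product at 88.6% available chlorine: 12,510 / 0.886 = 14,120 g.

14.1 kg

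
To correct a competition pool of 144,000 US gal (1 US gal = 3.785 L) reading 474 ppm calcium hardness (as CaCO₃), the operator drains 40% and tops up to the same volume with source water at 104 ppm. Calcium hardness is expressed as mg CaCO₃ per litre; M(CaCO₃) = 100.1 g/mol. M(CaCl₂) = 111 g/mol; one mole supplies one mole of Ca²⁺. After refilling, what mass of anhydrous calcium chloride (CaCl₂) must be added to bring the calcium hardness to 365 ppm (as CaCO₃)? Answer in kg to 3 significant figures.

23.6 kg

Volume: 144,000 US gal × 3.785 L/gal = 545,040 L.
After draining 40% and refilling: 474 × 0.60 + 104 × 0.40 = 326 ppm.
Deficit to target: 365 − 326 = 39 mg/L.
As CaCO₃: 39 mg/L × 545,040 L = 21,260 g; ÷ 100.1 = 212.4 mol Ca²⁺.
Mass: 212.4 × 111 = 23,570 g.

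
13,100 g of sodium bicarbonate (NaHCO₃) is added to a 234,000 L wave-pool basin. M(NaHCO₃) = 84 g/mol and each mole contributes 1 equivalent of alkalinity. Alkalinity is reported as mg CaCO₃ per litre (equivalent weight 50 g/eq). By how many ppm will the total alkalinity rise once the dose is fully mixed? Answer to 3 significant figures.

Moles of NaHCO₃: 13,100 g ÷ 84 g/mol = 156 mol → 156 eq of alkalinity.
As CaCO₃: 156 eq × 50 g/eq = 7798 g.
Rise: 7798 g / 234,000 L × 1000 = 33.32 mg/L.

33.3 ppm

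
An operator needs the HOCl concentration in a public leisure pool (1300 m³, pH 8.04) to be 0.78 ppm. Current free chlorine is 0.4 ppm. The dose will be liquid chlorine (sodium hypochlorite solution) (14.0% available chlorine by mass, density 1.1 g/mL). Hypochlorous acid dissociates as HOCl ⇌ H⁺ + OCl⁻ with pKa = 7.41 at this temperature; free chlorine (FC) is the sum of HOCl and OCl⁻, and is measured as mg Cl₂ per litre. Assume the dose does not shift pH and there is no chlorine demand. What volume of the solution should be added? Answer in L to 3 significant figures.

31.3 L

Volume: 1300 m³ = 1,300,000 L.
[OCl⁻]/[HOCl] = 10^(pH − pKa) = 10^(8.04 − 7.41) = 4.266; fraction as HOCl = 1/(1 + 4.266) = 0.1899.
Free chlorine required for 0.78 ppm HOCl: 0.78 / 0.1899 = 4.107 ppm.
FC to add: 4.107 − 0.4 = 3.707 mg/L as Cl₂.
Cl₂ equivalent: 3.707 mg/L × 1,300,000 L = 4820 g.
Product at 14.0% available Cl: 4820 / 0.14 = 34,430 g.
Volume: 34,430 g ÷ 1.1 g/mL = 31,300 mL.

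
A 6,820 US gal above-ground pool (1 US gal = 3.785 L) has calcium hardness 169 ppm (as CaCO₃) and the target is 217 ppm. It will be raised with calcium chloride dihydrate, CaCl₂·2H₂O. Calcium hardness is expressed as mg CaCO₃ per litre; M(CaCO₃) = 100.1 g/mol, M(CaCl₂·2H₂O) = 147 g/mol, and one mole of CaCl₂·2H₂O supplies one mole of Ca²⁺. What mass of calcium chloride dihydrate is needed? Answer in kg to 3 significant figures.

Volume: 6,820 US gal × 3.785 L/gal = 25,814 L.
Hardness to add: (217 − 169) = 48 mg/L as CaCO₃ × 25,814 L = 1239 g as CaCO₃.
Moles of Ca²⁺ (1 mol Ca²⁺ ≡ 1 mol CaCO₃): 1239 / 100.1 g/mol = 12.38 mol.
Mass of CaCl₂·2H₂O: 12.38 × 147 = 1820 g.

1.82 kg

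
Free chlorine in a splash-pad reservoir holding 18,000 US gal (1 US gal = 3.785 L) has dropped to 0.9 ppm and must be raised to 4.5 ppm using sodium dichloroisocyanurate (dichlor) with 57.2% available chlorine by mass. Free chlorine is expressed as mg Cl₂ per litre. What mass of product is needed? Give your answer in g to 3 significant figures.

429 g

Volume: 18,000 US gal × 3.785 L/gal = 68,130 L.
Chlorine deficit: 4.5 − 0.9 = 3.6 ppm = 3.6 mg/L as Cl₂.
Cl₂ equivalent needed: 3.6 mg/L × 68,130 L = 245,300 mg = 245.3 g.
Product at 57.2% available chlorine: 245.3 / 0.572 = 428.8 g.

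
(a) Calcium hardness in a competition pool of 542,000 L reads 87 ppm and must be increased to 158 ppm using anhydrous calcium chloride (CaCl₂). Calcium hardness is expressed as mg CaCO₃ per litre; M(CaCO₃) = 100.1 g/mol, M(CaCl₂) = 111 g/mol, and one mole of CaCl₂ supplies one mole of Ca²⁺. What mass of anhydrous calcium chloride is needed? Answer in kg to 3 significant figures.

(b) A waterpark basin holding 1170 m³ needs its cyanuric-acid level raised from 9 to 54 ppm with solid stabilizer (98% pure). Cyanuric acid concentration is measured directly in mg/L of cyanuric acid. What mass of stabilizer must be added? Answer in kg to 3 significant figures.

(a) 42.7 kg; (b) 53.7 kg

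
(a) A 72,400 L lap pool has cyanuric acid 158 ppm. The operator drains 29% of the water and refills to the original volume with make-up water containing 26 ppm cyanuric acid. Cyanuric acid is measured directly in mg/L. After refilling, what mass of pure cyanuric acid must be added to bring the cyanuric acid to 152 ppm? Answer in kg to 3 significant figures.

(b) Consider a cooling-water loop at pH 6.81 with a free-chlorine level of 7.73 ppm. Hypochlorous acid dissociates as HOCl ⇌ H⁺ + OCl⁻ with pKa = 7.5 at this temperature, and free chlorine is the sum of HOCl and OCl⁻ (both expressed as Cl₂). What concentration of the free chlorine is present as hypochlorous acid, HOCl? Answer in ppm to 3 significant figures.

(a) After draining 29% and refilling: 158 × 0.71 + 26 × 0.29 = 119.72 ppm.
(a) Deficit to target: 152 − 119.72 = 32.28 mg/L.
(a) Mass: 32.28 mg/L × 72,400 L = 2337 g cyanuric acid.

(b) [OCl⁻]/[HOCl] = 10^(pH − pKa) = 10^(6.81 − 7.5) = 10^-0.69 = 0.2042.
(b) Fraction as HOCl = 1 / (1 + 0.2042) = 0.8304.
(b) HOCl = 0.8304 × 7.73 ppm = 6.419 ppm.

(a) 2.34 kg; (b) 6.42 ppm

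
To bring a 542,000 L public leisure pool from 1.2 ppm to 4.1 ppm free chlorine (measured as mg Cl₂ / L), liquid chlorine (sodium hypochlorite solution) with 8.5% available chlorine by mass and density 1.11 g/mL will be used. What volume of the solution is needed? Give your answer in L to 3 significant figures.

Chlorine deficit: 4.1 − 1.2 = 2.9 ppm = 2.9 mg/L as Cl₂.
Cl₂ equivalent needed: 2.9 mg/L × 542,000 L = 1,572,000 mg = 1572 g.
Product at 8.5% available chlorine: 1572 / 0.085 = 18,490 g.
Volume at density 1.11 g/mL: 18,490 g ÷ 1.11 g/mL = 16,660 mL.

16.7 L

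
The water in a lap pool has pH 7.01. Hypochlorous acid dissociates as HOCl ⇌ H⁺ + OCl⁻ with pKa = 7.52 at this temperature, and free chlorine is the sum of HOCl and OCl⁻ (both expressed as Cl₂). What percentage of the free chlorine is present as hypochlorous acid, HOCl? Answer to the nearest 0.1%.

76.4%

[OCl⁻]/[HOCl] = 10^(pH − pKa) = 10^(7.01 − 7.52) = 10^-0.51 = 0.309.
Fraction as HOCl = 1 / (1 + 0.309) = 0.7639.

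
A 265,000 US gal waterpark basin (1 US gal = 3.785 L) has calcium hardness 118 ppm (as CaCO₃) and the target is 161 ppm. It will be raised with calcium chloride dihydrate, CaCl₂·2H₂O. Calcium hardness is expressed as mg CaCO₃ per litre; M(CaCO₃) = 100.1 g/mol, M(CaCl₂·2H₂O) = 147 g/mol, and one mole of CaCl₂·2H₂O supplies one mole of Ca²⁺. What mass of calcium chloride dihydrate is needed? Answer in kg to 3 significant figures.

63.3 kg

Volume: 265,000 US gal × 3.785 L/gal = 1,003,025 L.
Hardness to add: (161 − 118) = 43 mg/L as CaCO₃ × 1,003,025 L = 43,130 g as CaCO₃.
Moles of Ca²⁺ (1 mol Ca²⁺ ≡ 1 mol CaCO₃): 43,130 / 100.1 g/mol = 430.9 mol.
Mass of CaCl₂·2H₂O: 430.9 × 147 = 63,340 g.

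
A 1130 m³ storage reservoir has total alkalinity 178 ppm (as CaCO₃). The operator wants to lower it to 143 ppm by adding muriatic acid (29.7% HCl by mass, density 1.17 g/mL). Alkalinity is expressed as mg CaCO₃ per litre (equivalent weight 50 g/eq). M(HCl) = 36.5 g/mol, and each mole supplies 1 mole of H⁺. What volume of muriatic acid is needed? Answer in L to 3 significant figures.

83.1 L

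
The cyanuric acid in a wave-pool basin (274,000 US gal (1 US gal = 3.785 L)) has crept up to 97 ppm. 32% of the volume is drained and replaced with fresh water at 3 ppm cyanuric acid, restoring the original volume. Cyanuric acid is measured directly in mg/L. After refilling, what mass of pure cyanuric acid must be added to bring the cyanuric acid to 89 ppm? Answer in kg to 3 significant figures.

22.9 kg

Volume: 274,000 US gal × 3.785 L/gal = 1,037,090 L.
After draining 32% and refilling: 97 × 0.68 + 3 × 0.32 = 66.92 ppm.
Deficit to target: 89 − 66.92 = 22.08 mg/L.
Mass: 22.08 mg/L × 1,037,090 L = 22,900 g cyanuric acid.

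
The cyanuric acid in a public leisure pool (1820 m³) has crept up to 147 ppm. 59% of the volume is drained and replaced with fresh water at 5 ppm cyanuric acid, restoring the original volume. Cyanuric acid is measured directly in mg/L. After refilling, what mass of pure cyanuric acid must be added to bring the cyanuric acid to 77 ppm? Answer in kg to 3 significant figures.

25.1 kg

Volume: 1820 m³ = 1,820,000 L.
After draining 59% and refilling: 147 × 0.41 + 5 × 0.59 = 63.22 ppm.
Deficit to target: 77 − 63.22 = 13.78 mg/L.
Mass: 13.78 mg/L × 1,820,000 L = 25,080 g cyanuric acid.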